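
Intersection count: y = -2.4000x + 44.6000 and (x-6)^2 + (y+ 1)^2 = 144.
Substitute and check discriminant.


Substitute y = -2.4000x + 44.6000: (x-6)^2 + (-2.4000x+44.6000+ 1)^2 = 144
Expand to Ax^2 + Bx + C = 0, where b-k = 45.6
A = 1+m^2 = 6.76
B = 2(m(b-k) - h) = 2(-2.4000*45.6 - 6) = -230.88
C = h^2 + (b-k)^2 - r^2 = 36 + 2079.36 - 144 = 1971.36
disc = B^2-4AC = 53305.5744 - 53305.5744 = 0
disc = 0

1 intersection point (tangent)


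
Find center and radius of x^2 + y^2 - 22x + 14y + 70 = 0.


h = -D/2 = 22/2 = 11
k = -E/2 = -14/2 = -7
r^2 = h^2 + k^2 - F = 121 + 49 - 70 = 100
r = 10

Center (11, -7), radius = 10


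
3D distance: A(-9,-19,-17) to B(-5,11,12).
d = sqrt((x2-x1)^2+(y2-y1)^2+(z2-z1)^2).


dx=4, dy=30, dz=29
d = sqrt(16+900+841) = sqrt(1757) = 41.9166

41.9166


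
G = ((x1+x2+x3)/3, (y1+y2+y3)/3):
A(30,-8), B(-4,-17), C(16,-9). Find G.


Gx = (30- 4+16)/3 = 42/3 = 14.0000
Gy = (-8- 17- 9)/3 = -34/3 = -11.3333

G = (14.0000, -11.3333)


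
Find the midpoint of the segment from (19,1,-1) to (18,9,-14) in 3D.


Mx = (19+18)/2 = 18.5000
My = (1+9)/2 = 5.0000
Mz = (-1- 14)/2 = -7.5000

M = (18.5000, 5.0000, -7.5000)


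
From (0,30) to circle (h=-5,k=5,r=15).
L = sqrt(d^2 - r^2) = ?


d = sqrt((0+ 5)^2 + (30-5)^2) = sqrt(25+625) = 25.4951
L = sqrt(650.0000 - 225) = sqrt(425.0000) = 20.6155

20.6155


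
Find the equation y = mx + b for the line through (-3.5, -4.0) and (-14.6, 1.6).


m = (5.6)/(-11.1) = -0.5045
b = y1 - m*x1 = -4.0 - (5.6*(-3.5))/(-11.1) = -4.0 - 1.7658 = -5.7658

y = -0.5045x - 5.7658


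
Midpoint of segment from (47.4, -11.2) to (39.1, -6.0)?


Mx = (47.4 + 39.1)/2 = 86.5/2 = 43.2500
My = (-11.2 - 6.0)/2 = -17.2/2 = -8.6000

(43.2500, -8.6000)


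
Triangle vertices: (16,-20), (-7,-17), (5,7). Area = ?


16*(-17-7) = -384
-7*(7+ 20) = -189
5*(-20+ 17) = -15
sum = -588
Area = |-588|/2 = 294.0000

294.0000 sq units


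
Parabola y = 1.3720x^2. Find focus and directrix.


a = 1.3720
1/(4a) = 0.1822
Focus = (0, 0.1822)
Directrix: y = -0.1822

Focus = (0, 0.1822), Directrix: y = -0.1822


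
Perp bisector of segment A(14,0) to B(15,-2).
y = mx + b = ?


Midpoint = (14.5, -1)
Slope of AB = dy/dx = -2/1 = -2.0000
Perp slope = -dx/dy = 1/2 = 0.5000
b = My - (perp slope)*Mx = -1 + (1*14.5)/(-2) = -1 - 7.2500 = -8.2500

y = 0.5000x - 8.2500


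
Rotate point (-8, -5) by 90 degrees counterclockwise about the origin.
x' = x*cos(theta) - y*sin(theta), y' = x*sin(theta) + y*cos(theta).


cos(90) = 0, sin(90) = 1
x' = -8*0 + 5*1 = 5
y' = -8*1 - 5*0 = -8

(5, -8)


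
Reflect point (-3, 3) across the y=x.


Reflection rule for y=x: (y, x)
(-3, 3) -> (3, -3)

(3, -3)


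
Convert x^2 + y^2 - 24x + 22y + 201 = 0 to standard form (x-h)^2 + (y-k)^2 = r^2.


h = -D/2 = 24/2 = 12
k = -E/2 = -22/2 = -11
r^2 = h^2 + k^2 - F = 144 + 121 - 201 = 64
r = 8

Center (12, -11), radius = 8


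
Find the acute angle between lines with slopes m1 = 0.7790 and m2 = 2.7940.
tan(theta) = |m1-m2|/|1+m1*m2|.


m1-m2 = -2.015
1+m1*m2 = 3.176526
tan(theta) = |-2.015/3.176526| = 0.634341
theta = arctan(|-2.015/3.176526|) = 32.3886 degrees (acute angle)

32.3886 degrees


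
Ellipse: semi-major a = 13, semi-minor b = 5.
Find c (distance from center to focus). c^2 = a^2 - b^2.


c^2 = 13^2 - 5^2 = 169 - 25 = 144
c = sqrt(144) = 12.0000

c = 12.0000


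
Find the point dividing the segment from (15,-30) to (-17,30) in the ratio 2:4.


Px = (2*(-17) + 4*15)/6 = 26/6 = 4.3333
Py = (2*30 + 4*(-30))/6 = -60/6 = -10.0000

P = (4.3333, -10.0000)


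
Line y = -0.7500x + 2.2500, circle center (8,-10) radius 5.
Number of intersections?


Substitute y = -0.7500x + 2.2500: (x-8)^2 + (-0.7500x+2.2500+ 10)^2 = 25
Expand to Ax^2 + Bx + C = 0, where b-k = 12.25
A = 1+m^2 = 1.5625
B = 2(m(b-k) - h) = 2(-0.7500*12.25 - 8) = -34.375
C = h^2 + (b-k)^2 - r^2 = 64 + 150.0625 - 25 = 189.0625
disc = B^2-4AC = 1181.6406 - 1181.6406 = 0
disc = 0

1 intersection point (tangent)


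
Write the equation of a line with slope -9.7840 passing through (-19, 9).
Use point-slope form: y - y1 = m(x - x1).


y - 9 = -9.7840(x + 19)
y = -9.7840x + 9 + 9.7840*(-19)
y = -9.7840x - 176.8960

y = -9.7840x - 176.8960


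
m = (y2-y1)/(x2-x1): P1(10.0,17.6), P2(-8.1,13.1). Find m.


dy = 13.1 - 17.6 = -4.5
dx = -8.1 - 10.0 = -18.1
m = -4.5/(-18.1) = 0.2486

m = 0.2486


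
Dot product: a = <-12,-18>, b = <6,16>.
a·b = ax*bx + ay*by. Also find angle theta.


a·b = -12*6 - 18*16 = -72 - 288 = -360
|a| = sqrt(144+324) = 21.6333
|b| = sqrt(36+256) = 17.0880
cos(theta) = -360/(sqrt(468)*sqrt(292)) = -360/sqrt(136656) = -0.973841
theta = arccos(-360/sqrt(136656)) = 166.8660 degrees

a·b = -360, theta = 166.8660 deg


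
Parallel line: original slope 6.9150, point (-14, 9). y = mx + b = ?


Parallel lines have equal slopes.
m2 = 6.9150
b2 = 9 - 6.9150*(-14) = 105.8100

y = 6.9150x + 105.8100


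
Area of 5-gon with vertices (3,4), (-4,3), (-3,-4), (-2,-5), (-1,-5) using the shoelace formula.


sum(xi*y_{i+1}) = 3*3 - 4*(-4) - 3*(-5) - 2*(-5) - 1*4 = 46
sum(yi*x_{i+1}) = 4*(-4) + 3*(-3) - 4*(-2) - 5*(-1) - 5*3 = -27
Area = |46 + 27|/2 = 73/2 = 36.5000

36.5000 sq units


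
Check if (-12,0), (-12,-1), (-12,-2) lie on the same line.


-12*(-1+ 2) - 12*(-2-0) - 12*(0+ 1)
= -12 + 24 - 12 = 0

Yes, collinear (determinant = 0)


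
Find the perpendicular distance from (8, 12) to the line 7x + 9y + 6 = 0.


|7*8 + 9*12 + 6| = |170| = 170
sqrt(49 + 81) = sqrt(130) = 11.4018
d = 170/sqrt(130) = 14.9100

14.9100


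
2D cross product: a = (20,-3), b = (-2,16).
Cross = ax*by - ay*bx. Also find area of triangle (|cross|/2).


cross = 20*16 + 3*(-2) = 320 - 6 = 314
Triangle area = |314|/2 = 314/2 = 157.0000

cross = 314, triangle area = 157.0000


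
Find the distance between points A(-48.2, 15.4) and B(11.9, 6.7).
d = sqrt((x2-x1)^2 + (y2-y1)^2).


dx = 11.9 + 48.2 = 60.1
dy = 6.7 - 15.4 = -8.7
d = sqrt(3612.01 + 75.69) = sqrt(3687.7) = 60.7264

60.7264


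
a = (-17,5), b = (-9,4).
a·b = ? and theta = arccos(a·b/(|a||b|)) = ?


a·b = -17*(-9) + 5*4 = 153 + 20 = 173
|a| = sqrt(289+25) = 17.7200
|b| = sqrt(81+16) = 9.8489
cos(theta) = 173/(sqrt(314)*sqrt(97)) = 173/sqrt(30458) = 0.991278
theta = arccos(173/sqrt(30458)) = 7.5729 degrees

a·b = 173, theta = 7.5729 deg


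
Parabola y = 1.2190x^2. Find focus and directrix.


a = 1.2190
1/(4a) = 0.2051
Focus = (0, 0.2051)
Directrix: y = -0.2051

Focus = (0, 0.2051), Directrix: y = -0.2051


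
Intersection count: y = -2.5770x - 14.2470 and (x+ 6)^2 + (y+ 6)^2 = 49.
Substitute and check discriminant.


Substitute y = -2.5770x - 14.2470: (x+ 6)^2 + (-2.5770x- 14.2470+ 6)^2 = 49
Expand to Ax^2 + Bx + C = 0, where b-k = -8.247
A = 1+m^2 = 7.640929
B = 2(m(b-k) - h) = 2(-2.5770*(-8.247) + 6) = 54.505038
C = h^2 + (b-k)^2 - r^2 = 36 + 68.013009 - 49 = 55.013009
disc = B^2-4AC = 2970.7992 - 1681.4020 = 1289.3972
disc > 0

2 intersection points


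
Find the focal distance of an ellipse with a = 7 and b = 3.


c^2 = 7^2 - 3^2 = 49 - 9 = 40
c = sqrt(40) = 6.3246

c = 6.3246


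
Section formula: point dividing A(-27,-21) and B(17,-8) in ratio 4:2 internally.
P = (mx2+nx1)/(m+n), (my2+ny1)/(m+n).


Px = (4*17 + 2*(-27))/6 = 14/6 = 2.3333
Py = (4*(-8) + 2*(-21))/6 = -74/6 = -12.3333

P = (2.3333, -12.3333)


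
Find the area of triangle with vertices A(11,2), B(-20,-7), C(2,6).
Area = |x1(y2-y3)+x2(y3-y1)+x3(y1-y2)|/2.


11*(-7-6) = -143
-20*(6-2) = -80
2*(2+ 7) = 18
sum = -205
Area = |-205|/2 = 102.5000

102.5000 sq units


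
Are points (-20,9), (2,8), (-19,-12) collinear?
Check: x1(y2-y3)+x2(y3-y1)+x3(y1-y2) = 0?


-20*(8+ 12) + 2*(-12-9) - 19*(9-8)
= -400 - 42 - 19 = -461

No, not collinear (determinant = -461)


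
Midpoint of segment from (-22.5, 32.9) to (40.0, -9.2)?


Mx = (-22.5 + 40.0)/2 = 17.5/2 = 8.7500
My = (32.9 - 9.2)/2 = 23.7/2 = 11.8500

(8.7500, 11.8500)


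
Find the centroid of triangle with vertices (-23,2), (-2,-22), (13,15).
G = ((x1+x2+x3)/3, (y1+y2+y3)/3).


Gx = (-23- 2+13)/3 = -12/3 = -4.0000
Gy = (2- 22+15)/3 = -5/3 = -1.6667

G = (-4.0000, -1.6667)


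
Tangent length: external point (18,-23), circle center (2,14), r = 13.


d = sqrt((18-2)^2 + (-23-14)^2) = sqrt(256+1369) = 40.3113
L = sqrt(1625.0000 - 169) = sqrt(1456.0000) = 38.1576

38.1576


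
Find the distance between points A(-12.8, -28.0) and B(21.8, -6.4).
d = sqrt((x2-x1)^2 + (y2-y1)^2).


dx = 21.8 + 12.8 = 34.6
dy = -6.4 + 28.0 = 21.6
d = sqrt(1197.16 + 466.56) = sqrt(1663.72) = 40.7887

40.7887


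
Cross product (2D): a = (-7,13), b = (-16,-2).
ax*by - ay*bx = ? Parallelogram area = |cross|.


cross = -7*(-2) - 13*(-16) = 14 + 208 = 222
Parallelogram area = |222| = 222

cross = 222, parallelogram area = 222


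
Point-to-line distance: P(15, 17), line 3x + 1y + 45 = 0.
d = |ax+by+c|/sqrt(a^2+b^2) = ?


|3*15 + 1*17 + 45| = |107| = 107
sqrt(9 + 1) = sqrt(10) = 3.1623
d = 107/sqrt(10) = 33.8364

33.8364


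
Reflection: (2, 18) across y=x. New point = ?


Reflection rule for y=x: (y, x)
(2, 18) -> (18, 2)

(18, 2)


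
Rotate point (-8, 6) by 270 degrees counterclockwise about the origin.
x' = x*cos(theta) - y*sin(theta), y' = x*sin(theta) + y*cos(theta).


cos(270) = 0, sin(270) = -1
x' = -8*0 - 6*(-1) = 6
y' = -8*(-1) + 6*0 = 8

(6, 8)


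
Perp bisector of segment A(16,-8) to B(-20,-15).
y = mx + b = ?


Midpoint = (-2, -11.5)
Slope of AB = dy/dx = -7/(-36) = 0.1944
Perp slope = -dx/dy = -36/7 = -5.1429
b = My - (perp slope)*Mx = -11.5 + (-36*(-2))/(-7) = -11.5 - 10.2857 = -21.7857

y = -5.1429x - 21.7857


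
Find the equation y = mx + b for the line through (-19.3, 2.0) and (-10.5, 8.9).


m = (6.9)/(8.8) = 0.7841
b = y1 - m*x1 = 2.0 - (6.9*(-19.3))/(8.8) = 2.0 + 15.1330 = 17.1330

y = 0.7841x + 17.1330


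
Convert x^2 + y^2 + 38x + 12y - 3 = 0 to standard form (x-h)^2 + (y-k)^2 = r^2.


h = -D/2 = -38/2 = -19
k = -E/2 = -12/2 = -6
r^2 = h^2 + k^2 - F = 361 + 36 + 3 = 400
r = 20

Center (-19, -6), radius = 20


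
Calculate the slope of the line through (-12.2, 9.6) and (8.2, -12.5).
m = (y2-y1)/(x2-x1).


dy = -12.5 - 9.6 = -22.1
dx = 8.2 + 12.2 = 20.4
m = -22.1/20.4 = -1.0833

m = -1.0833


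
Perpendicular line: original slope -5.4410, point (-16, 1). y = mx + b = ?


Perpendicular slope = -1/m1 = -1/(-5.4410) = 0.1838
b2 = y0 - m2*x0 = 1 - 16/(-5.4410) = 1 + 2.9406 = 3.9406

y = 0.1838x + 3.9406


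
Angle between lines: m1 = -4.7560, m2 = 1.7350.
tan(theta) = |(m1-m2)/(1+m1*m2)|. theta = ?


m1-m2 = -6.491
1+m1*m2 = -7.25166
tan(theta) = |-6.491/(-7.25166)| = 0.895105
theta = arctan(|-6.491/(-7.25166)|) = 41.8319 degrees (acute angle)

41.8319 degrees


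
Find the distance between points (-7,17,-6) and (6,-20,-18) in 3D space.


dx=13, dy=-37, dz=-12
d = sqrt(169+1369+144) = sqrt(1682) = 41.0122

41.0122


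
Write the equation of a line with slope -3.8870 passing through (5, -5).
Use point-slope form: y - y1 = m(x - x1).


y + 5 = -3.8870(x - 5)
y = -3.8870x - 5 + 3.8870*5
y = -3.8870x + 14.4350

y = -3.8870x + 14.4350


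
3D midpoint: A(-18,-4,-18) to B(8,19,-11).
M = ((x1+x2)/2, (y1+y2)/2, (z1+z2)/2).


Mx = (-18+8)/2 = -5.0000
My = (-4+19)/2 = 7.5000
Mz = (-18- 11)/2 = -14.5000

M = (-5.0000, 7.5000, -14.5000)


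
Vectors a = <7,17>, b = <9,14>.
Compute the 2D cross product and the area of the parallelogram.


cross = 7*14 - 17*9 = 98 - 153 = -55
Parallelogram area = |-55| = 55

cross = -55, parallelogram area = 55


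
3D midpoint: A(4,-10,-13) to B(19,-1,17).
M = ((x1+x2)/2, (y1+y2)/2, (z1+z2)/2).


Mx = (4+19)/2 = 11.5000
My = (-10- 1)/2 = -5.5000
Mz = (-13+17)/2 = 2.0000

M = (11.5000, -5.5000, 2.0000)


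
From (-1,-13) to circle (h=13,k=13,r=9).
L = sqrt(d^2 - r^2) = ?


d = sqrt((-1-13)^2 + (-13-13)^2) = sqrt(196+676) = 29.5296
L = sqrt(872.0000 - 81) = sqrt(791.0000) = 28.1247

28.1247


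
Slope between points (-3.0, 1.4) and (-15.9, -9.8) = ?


dy = -9.8 - 1.4 = -11.2
dx = -15.9 + 3.0 = -12.9
m = -11.2/(-12.9) = 0.8682

m = 0.8682


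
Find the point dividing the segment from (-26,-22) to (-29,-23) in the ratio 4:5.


Px = (4*(-29) + 5*(-26))/9 = -246/9 = -27.3333
Py = (4*(-23) + 5*(-22))/9 = -202/9 = -22.4444

P = (-27.3333, -22.4444)


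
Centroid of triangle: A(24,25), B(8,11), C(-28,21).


Gx = (24+8- 28)/3 = 4/3 = 1.3333
Gy = (25+11+21)/3 = 57/3 = 19.0000

G = (1.3333, 19.0000)


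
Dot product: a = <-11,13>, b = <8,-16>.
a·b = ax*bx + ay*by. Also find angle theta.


a·b = -11*8 + 13*(-16) = -88 - 208 = -296
|a| = sqrt(121+169) = 17.0294
|b| = sqrt(64+256) = 17.8885
cos(theta) = -296/(sqrt(290)*sqrt(320)) = -296/sqrt(92800) = -0.971668
theta = arccos(-296/sqrt(92800)) = 166.3287 degrees

a·b = -296, theta = 166.3287 deg


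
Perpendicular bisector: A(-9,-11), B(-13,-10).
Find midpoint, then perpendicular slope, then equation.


Midpoint = (-11, -10.5)
Slope of AB = dy/dx = 1/(-4) = -0.2500
Perp slope = -dx/dy = 4/1 = 4.0000
b = My - (perp slope)*Mx = -10.5 + (-4*(-11))/1 = -10.5 + 44.0000 = 33.5000

y = 4.0000x + 33.5000


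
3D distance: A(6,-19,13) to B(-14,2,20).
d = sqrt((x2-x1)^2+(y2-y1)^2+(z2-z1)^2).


dx=-20, dy=21, dz=7
d = sqrt(400+441+49) = sqrt(890) = 29.8329

29.8329


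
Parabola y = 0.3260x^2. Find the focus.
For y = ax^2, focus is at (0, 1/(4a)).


a = 0.3260
4a = 1.3040
focus = (0, 1/1.3040) = (0, 0.7669)

Focus = (0, 0.7669)


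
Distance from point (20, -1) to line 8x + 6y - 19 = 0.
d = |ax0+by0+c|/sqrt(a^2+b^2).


|8*20 + 6*(-1) - 19| = |135| = 135
sqrt(64 + 36) = sqrt(100) = 10.0000
d = 135/sqrt(100) = 13.5000

13.5000


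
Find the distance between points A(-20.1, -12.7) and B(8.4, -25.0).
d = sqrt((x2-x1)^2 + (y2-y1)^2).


dx = 8.4 + 20.1 = 28.5
dy = -25.0 + 12.7 = -12.3
d = sqrt(812.25 + 151.29) = sqrt(963.54) = 31.0409

31.0409


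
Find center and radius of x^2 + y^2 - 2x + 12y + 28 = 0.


h = -D/2 = 2/2 = 1
k = -E/2 = -12/2 = -6
r^2 = h^2 + k^2 - F = 1 + 36 - 28 = 9
r = 3

Center (1, -6), radius = 3


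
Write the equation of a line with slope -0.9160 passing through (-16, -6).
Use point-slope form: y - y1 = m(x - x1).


y + 6 = -0.9160(x + 16)
y = -0.9160x - 6 + 0.9160*(-16)
y = -0.9160x - 20.6560

y = -0.9160x - 20.6560


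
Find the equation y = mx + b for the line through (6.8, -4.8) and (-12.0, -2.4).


m = (2.4)/(-18.8) = -0.1277
b = y1 - m*x1 = -4.8 - (2.4*6.8)/(-18.8) = -4.8 + 0.8681 = -3.9319

y = -0.1277x - 3.9319


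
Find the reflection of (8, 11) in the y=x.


Reflection rule for y=x: (y, x)
(8, 11) -> (11, 8)

(11, 8)


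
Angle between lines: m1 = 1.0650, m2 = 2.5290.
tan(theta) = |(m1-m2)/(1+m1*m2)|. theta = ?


m1-m2 = -1.464
1+m1*m2 = 3.693385
tan(theta) = |-1.464/3.693385| = 0.396384
theta = arctan(|-1.464/3.693385|) = 21.6226 degrees (acute angle)

21.6226 degrees


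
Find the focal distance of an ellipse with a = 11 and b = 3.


c^2 = 11^2 - 3^2 = 121 - 9 = 112
c = sqrt(112) = 10.5830

c = 10.5830


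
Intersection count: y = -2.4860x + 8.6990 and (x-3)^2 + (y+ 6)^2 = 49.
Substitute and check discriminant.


Substitute y = -2.4860x + 8.6990: (x-3)^2 + (-2.4860x+8.6990+ 6)^2 = 49
Expand to Ax^2 + Bx + C = 0, where b-k = 14.699
A = 1+m^2 = 7.180196
B = 2(m(b-k) - h) = 2(-2.4860*14.699 - 3) = -79.083428
C = h^2 + (b-k)^2 - r^2 = 9 + 216.060601 - 49 = 176.060601
disc = B^2-4AC = 6254.1886 - 5056.5985 = 1197.5901
disc > 0

2 intersection points


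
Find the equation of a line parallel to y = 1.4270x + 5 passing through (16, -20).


Parallel lines have equal slopes.
m2 = 1.4270
b2 = -20 - 1.4270*16 = -42.8320

y = 1.4270x - 42.8320


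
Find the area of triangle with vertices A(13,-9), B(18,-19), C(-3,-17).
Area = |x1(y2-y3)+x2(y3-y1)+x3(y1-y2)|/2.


13*(-19+ 17) = -26
18*(-17+ 9) = -144
-3*(-9+ 19) = -30
sum = -200
Area = |-200|/2 = 100.0000

100.0000 sq units


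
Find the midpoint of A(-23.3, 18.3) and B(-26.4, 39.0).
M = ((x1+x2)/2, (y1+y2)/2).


Mx = (-23.3 - 26.4)/2 = -49.7/2 = -24.8500
My = (18.3 + 39.0)/2 = 57.3/2 = 28.6500

(-24.8500, 28.6500)


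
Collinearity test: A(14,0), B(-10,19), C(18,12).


14*(19-12) - 10*(12-0) + 18*(0-19)
= 98 - 120 - 342 = -364

No, not collinear (determinant = -364)


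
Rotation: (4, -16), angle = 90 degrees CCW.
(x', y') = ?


cos(90) = 0, sin(90) = 1
x' = 4*0 + 16*1 = 16
y' = 4*1 - 16*0 = 4

(16, 4)


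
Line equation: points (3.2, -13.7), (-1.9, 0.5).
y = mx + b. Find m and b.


m = (14.2)/(-5.1) = -2.7843
b = y1 - m*x1 = -13.7 - (14.2*3.2)/(-5.1) = -13.7 + 8.9098 = -4.7902

y = -2.7843x - 4.7902


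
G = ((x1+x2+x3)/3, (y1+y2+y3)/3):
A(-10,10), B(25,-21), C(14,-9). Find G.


Gx = (-10+25+14)/3 = 29/3 = 9.6667
Gy = (10- 21- 9)/3 = -20/3 = -6.6667

G = (9.6667, -6.6667)


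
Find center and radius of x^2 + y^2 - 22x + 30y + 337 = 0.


h = -D/2 = 22/2 = 11
k = -E/2 = -30/2 = -15
r^2 = h^2 + k^2 - F = 121 + 225 - 337 = 9
r = 3

Center (11, -15), radius = 3


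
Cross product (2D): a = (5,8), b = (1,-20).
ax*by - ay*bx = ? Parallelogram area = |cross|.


cross = 5*(-20) - 8*1 = -100 - 8 = -108
Parallelogram area = |-108| = 108

cross = -108, parallelogram area = 108


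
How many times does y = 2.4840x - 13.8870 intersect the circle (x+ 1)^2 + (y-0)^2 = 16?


Substitute y = 2.4840x - 13.8870: (x+ 1)^2 + (2.4840x- 13.8870-0)^2 = 16
Expand to Ax^2 + Bx + C = 0, where b-k = -13.887
A = 1+m^2 = 7.170256
B = 2(m(b-k) - h) = 2(2.4840*(-13.887) + 1) = -66.990616
C = h^2 + (b-k)^2 - r^2 = 1 + 192.848769 - 16 = 177.848769
disc = B^2-4AC = 4487.7426 - 5100.8848 = -613.1422
disc < 0

0 intersection points


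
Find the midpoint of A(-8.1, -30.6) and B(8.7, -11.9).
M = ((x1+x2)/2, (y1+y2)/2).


Mx = (-8.1 + 8.7)/2 = 0.6/2 = 0.3000
My = (-30.6 - 11.9)/2 = -42.5/2 = -21.2500

(0.3000, -21.2500)


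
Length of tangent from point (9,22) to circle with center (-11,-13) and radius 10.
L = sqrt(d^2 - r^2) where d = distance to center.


d = sqrt((9+ 11)^2 + (22+ 13)^2) = sqrt(400+1225) = 40.3113
L = sqrt(1625.0000 - 100) = sqrt(1525.0000) = 39.0512

39.0512


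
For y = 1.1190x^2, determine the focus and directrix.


a = 1.1190
1/(4a) = 0.2234
Focus = (0, 0.2234)
Directrix: y = -0.2234

Focus = (0, 0.2234), Directrix: y = -0.2234


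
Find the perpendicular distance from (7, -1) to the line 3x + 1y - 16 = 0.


|3*7 + 1*(-1) - 16| = |4| = 4
sqrt(9 + 1) = sqrt(10) = 3.1623
d = 4/sqrt(10) = 1.2649

1.2649


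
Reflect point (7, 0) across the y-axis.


Reflection rule for y-axis: (-x, y)
(7, 0) -> (-7, 0)

(-7, 0)


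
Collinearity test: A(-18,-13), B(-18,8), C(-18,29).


-18*(8-29) - 18*(29+ 13) - 18*(-13-8)
= 378 - 756 + 378 = 0

Yes, collinear (determinant = 0)


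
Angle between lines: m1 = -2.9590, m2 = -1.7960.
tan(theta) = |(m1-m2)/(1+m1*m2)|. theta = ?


m1-m2 = -1.163
1+m1*m2 = 6.314364
tan(theta) = |-1.163/6.314364| = 0.184183
theta = arctan(|-1.163/6.314364|) = 10.4360 degrees (acute angle)

10.4360 degrees


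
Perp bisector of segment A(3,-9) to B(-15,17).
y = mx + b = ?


Midpoint = (-6, 4)
Slope of AB = dy/dx = 26/(-18) = -1.4444
Perp slope = -dx/dy = 18/26 = 0.6923
b = My - (perp slope)*Mx = 4 + (-18*(-6))/26 = 4 + 4.1538 = 8.1538

y = 0.6923x + 8.1538


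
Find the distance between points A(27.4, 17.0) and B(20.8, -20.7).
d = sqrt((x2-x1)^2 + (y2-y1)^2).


dx = 20.8 - 27.4 = -6.6
dy = -20.7 - 17.0 = -37.7
d = sqrt(43.56 + 1421.29) = sqrt(1464.85) = 38.2734

38.2734


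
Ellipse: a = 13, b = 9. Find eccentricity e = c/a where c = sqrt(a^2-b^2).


c = sqrt(169-81) = sqrt(88) = 9.3808
e = c/a = sqrt(88)/13 = 0.7216

e = 0.7216


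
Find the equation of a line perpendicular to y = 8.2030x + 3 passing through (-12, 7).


Perpendicular slope = -1/m1 = -1/8.2030 = -0.1219
b2 = y0 - m2*x0 = 7 - 12/8.2030 = 7 - 1.4629 = 5.5371

y = -0.1219x + 5.5371


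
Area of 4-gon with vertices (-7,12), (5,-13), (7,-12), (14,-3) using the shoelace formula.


sum(xi*y_{i+1}) = -7*(-13) + 5*(-12) + 7*(-3) + 14*12 = 178
sum(yi*x_{i+1}) = 12*5 - 13*7 - 12*14 - 3*(-7) = -178
Area = |178 + 178|/2 = 356/2 = 178.0000

178.0000 sq units


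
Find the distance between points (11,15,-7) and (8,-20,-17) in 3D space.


dx=-3, dy=-35, dz=-10
d = sqrt(9+1225+100) = sqrt(1334) = 36.5240

36.5240


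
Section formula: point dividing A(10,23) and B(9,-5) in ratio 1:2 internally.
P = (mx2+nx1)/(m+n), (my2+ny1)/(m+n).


Px = (1*9 + 2*10)/3 = 29/3 = 9.6667
Py = (1*(-5) + 2*23)/3 = 41/3 = 13.6667

P = (9.6667, 13.6667)


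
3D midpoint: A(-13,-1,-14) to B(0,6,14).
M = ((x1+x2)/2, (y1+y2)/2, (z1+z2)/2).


Mx = (-13+0)/2 = -6.5000
My = (-1+6)/2 = 2.5000
Mz = (-14+14)/2 = 0

M = (-6.5000, 2.5000, 0)


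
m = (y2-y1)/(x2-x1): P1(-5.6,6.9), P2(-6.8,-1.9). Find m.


dy = -1.9 - 6.9 = -8.8
dx = -6.8 + 5.6 = -1.2
m = -8.8/(-1.2) = 7.3333

m = 7.3333


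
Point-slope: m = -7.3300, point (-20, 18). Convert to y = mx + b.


y - 18 = -7.3300(x + 20)
y = -7.3300x + 18 + 7.3300*(-20)
y = -7.3300x - 128.6000

y = -7.3300x - 128.6000


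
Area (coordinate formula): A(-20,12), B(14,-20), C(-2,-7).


-20*(-20+ 7) = 260
14*(-7-12) = -266
-2*(12+ 20) = -64
sum = -70
Area = |-70|/2 = 35.0000

35.0000 sq units


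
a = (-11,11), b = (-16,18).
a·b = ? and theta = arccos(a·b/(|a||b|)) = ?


a·b = -11*(-16) + 11*18 = 176 + 198 = 374
|a| = sqrt(121+121) = 15.5563
|b| = sqrt(256+324) = 24.0832
cos(theta) = 374/(sqrt(242)*sqrt(580)) = 374/sqrt(140360) = 0.998274
theta = arccos(374/sqrt(140360)) = 3.3665 degrees

a·b = 374, theta = 3.3665 deg


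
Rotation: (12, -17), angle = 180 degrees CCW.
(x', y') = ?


cos(180) = -1, sin(180) = 0
x' = 12*(-1) + 17*0 = -12
y' = 12*0 - 17*(-1) = 17

(-12, 17)


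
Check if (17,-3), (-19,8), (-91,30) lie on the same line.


17*(8-30) - 19*(30+ 3) - 91*(-3-8)
= -374 - 627 + 1001 = 0

Yes, collinear (determinant = 0)


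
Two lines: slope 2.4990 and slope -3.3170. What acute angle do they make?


m1-m2 = 5.816
1+m1*m2 = -7.289183
tan(theta) = |5.816/(-7.289183)| = 0.797895
theta = arctan(|5.816/(-7.289183)|) = 38.5862 degrees (acute angle)

38.5862 degrees


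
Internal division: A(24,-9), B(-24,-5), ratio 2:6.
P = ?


Px = (2*(-24) + 6*24)/8 = 96/8 = 12.0000
Py = (2*(-5) + 6*(-9))/8 = -64/8 = -8.0000

P = (12.0000, -8.0000)


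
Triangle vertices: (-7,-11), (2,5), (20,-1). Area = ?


-7*(5+ 1) = -42
2*(-1+ 11) = 20
20*(-11-5) = -320
sum = -342
Area = |-342|/2 = 171.0000

171.0000 sq units


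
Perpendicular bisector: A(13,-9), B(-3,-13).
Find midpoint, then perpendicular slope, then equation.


Midpoint = (5, -11)
Slope of AB = dy/dx = -4/(-16) = 0.2500
Perp slope = -dx/dy = -16/4 = -4.0000
b = My - (perp slope)*Mx = -11 + (-16*5)/(-4) = -11 + 20.0000 = 9.0000

y = -4.0000x + 9.0000


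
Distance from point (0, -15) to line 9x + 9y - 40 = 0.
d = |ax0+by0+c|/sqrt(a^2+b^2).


|9*0 + 9*(-15) - 40| = |-175| = 175
sqrt(81 + 81) = sqrt(162) = 12.7279
d = 175/sqrt(162) = 13.7493

13.7493


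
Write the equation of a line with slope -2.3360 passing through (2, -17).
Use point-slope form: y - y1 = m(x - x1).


y + 17 = -2.3360(x - 2)
y = -2.3360x - 17 + 2.3360*2
y = -2.3360x - 12.3280

y = -2.3360x - 12.3280


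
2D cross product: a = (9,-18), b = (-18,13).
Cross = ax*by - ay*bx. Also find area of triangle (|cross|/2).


cross = 9*13 + 18*(-18) = 117 - 324 = -207
Triangle area = |-207|/2 = 207/2 = 103.5000

cross = -207, triangle area = 103.5000


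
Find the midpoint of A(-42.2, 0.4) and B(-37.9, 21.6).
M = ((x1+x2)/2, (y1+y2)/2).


Mx = (-42.2 - 37.9)/2 = -80.1/2 = -40.0500
My = (0.4 + 21.6)/2 = 22.0/2 = 11.0000

(-40.0500, 11.0000)


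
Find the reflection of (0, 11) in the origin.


Reflection rule for origin: (-x, -y)
(0, 11) -> (0, -11)

(0, -11)


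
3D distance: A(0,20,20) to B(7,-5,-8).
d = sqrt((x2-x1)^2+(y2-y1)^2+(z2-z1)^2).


dx=7, dy=-25, dz=-28
d = sqrt(49+625+784) = sqrt(1458) = 38.1838

38.1838


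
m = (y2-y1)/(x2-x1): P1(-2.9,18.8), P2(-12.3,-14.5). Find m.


dy = -14.5 - 18.8 = -33.3
dx = -12.3 + 2.9 = -9.4
m = -33.3/(-9.4) = 3.5426

m = 3.5426


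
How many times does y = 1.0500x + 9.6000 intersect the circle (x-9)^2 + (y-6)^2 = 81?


Substitute y = 1.0500x + 9.6000: (x-9)^2 + (1.0500x+9.6000-6)^2 = 81
Expand to Ax^2 + Bx + C = 0, where b-k = 3.6
A = 1+m^2 = 2.1025
B = 2(m(b-k) - h) = 2(1.0500*3.6 - 9) = -10.44
C = h^2 + (b-k)^2 - r^2 = 81 + 12.96 - 81 = 12.96
disc = B^2-4AC = 108.9936 - 108.9936 = 0
disc = 0

1 intersection point (tangent)


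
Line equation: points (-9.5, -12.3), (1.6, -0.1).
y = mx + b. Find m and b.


m = (12.2)/(11.1) = 1.0991
b = y1 - m*x1 = -12.3 - (12.2*(-9.5))/(11.1) = -12.3 + 10.4414 = -1.8586

y = 1.0991x - 1.8586


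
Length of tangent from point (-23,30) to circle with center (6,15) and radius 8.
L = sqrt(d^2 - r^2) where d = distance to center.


d = sqrt((-23-6)^2 + (30-15)^2) = sqrt(841+225) = 32.6497
L = sqrt(1066.0000 - 64) = sqrt(1002.0000) = 31.6544

31.6544


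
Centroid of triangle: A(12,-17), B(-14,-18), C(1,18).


Gx = (12- 14+1)/3 = -1/3 = -0.3333
Gy = (-17- 18+18)/3 = -17/3 = -5.6667

G = (-0.3333, -5.6667)


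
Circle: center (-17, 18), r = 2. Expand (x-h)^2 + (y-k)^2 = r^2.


(x+ 17)^2 + (y-18)^2 = 2^2
D = -2h = 34, E = -2k = -36
F = h^2+k^2-r^2 = 289+324-4 = 609

x^2 + y^2 + 34x - 36y + 609 = 0


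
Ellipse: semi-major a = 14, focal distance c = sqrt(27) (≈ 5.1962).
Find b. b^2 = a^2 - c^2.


b^2 = 14^2 - (sqrt(27))^2 = 196 - 27 = 169
b = sqrt(169) = 13

b = 13


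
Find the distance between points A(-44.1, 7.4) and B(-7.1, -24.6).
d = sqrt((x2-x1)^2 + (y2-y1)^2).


dx = -7.1 + 44.1 = 37.0
dy = -24.6 - 7.4 = -32.0
d = sqrt(1369.0 + 1024.0) = sqrt(2393.0) = 48.9183

48.9183


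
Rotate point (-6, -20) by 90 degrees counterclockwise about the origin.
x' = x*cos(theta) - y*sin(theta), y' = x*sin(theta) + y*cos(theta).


cos(90) = 0, sin(90) = 1
x' = -6*0 + 20*1 = 20
y' = -6*1 - 20*0 = -6

(20, -6)


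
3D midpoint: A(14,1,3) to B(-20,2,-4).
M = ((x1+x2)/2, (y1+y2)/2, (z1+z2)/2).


Mx = (14- 20)/2 = -3.0000
My = (1+2)/2 = 1.5000
Mz = (3- 4)/2 = -0.5000

M = (-3.0000, 1.5000, -0.5000)


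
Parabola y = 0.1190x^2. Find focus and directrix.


a = 0.1190
1/(4a) = 2.1008
Focus = (0, 2.1008)
Directrix: y = -2.1008

Focus = (0, 2.1008), Directrix: y = -2.1008


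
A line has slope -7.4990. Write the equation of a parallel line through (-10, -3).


Parallel lines have equal slopes.
m2 = -7.4990
b2 = -3 + 7.4990*(-10) = -77.9900

y = -7.4990x - 77.9900


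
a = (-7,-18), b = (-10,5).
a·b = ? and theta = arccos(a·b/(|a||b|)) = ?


a·b = -7*(-10) - 18*5 = 70 - 90 = -20
|a| = sqrt(49+324) = 19.3132
|b| = sqrt(100+25) = 11.1803
cos(theta) = -20/(sqrt(373)*sqrt(125)) = -20/sqrt(46625) = -0.092623
theta = arccos(-20/sqrt(46625)) = 95.3145 degrees

a·b = -20, theta = 95.3145 deg


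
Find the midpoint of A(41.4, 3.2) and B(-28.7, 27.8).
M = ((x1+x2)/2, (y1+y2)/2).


Mx = (41.4 - 28.7)/2 = 12.7/2 = 6.3500
My = (3.2 + 27.8)/2 = 31.0/2 = 15.5000

(6.3500, 15.5000)


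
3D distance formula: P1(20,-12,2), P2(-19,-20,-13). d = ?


dx=-39, dy=-8, dz=-15
d = sqrt(1521+64+225) = sqrt(1810) = 42.5441

42.5441


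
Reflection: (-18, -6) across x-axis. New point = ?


Reflection rule for x-axis: (x, -y)
(-18, -6) -> (-18, 6)

(-18, 6)


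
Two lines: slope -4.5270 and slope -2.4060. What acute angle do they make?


m1-m2 = -2.121
1+m1*m2 = 11.891962
tan(theta) = |-2.121/11.891962| = 0.178356
theta = arctan(|-2.121/11.891962|) = 10.1127 degrees (acute angle)

10.1127 degrees


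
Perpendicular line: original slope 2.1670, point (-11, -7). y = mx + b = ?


Perpendicular slope = -1/m1 = -1/2.1670 = -0.4615
b2 = y0 - m2*x0 = -7 - 11/2.1670 = -7 - 5.0761 = -12.0761

y = -0.4615x - 12.0761


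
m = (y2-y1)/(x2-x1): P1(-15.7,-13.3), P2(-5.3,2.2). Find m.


dy = 2.2 + 13.3 = 15.5
dx = -5.3 + 15.7 = 10.4
m = 15.5/10.4 = 1.4904

m = 1.4904


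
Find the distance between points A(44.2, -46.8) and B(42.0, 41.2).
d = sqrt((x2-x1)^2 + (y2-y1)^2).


dx = 42.0 - 44.2 = -2.2
dy = 41.2 + 46.8 = 88.0
d = sqrt(4.84 + 7744.0) = sqrt(7748.84) = 88.0275

88.0275


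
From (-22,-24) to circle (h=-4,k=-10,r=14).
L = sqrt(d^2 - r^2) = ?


d = sqrt((-22+ 4)^2 + (-24+ 10)^2) = sqrt(324+196) = 22.8035
L = sqrt(520.0000 - 196) = sqrt(324.0000) = 18.0000

18.0000


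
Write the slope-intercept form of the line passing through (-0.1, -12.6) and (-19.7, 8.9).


m = (21.5)/(-19.6) = -1.0969
b = y1 - m*x1 = -12.6 - (21.5*(-0.1))/(-19.6) = -12.6 - 0.1097 = -12.7097

y = -1.0969x - 12.7097


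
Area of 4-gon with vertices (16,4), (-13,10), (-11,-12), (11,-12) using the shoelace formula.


sum(xi*y_{i+1}) = 16*10 - 13*(-12) - 11*(-12) + 11*4 = 492
sum(yi*x_{i+1}) = 4*(-13) + 10*(-11) - 12*11 - 12*16 = -486
Area = |492 + 486|/2 = 978/2 = 489.0000

489.0000 sq units


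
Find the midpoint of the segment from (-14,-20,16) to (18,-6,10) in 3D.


Mx = (-14+18)/2 = 2.0000
My = (-20- 6)/2 = -13.0000
Mz = (16+10)/2 = 13.0000

M = (2.0000, -13.0000, 13.0000)


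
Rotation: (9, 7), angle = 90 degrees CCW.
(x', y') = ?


cos(90) = 0, sin(90) = 1
x' = 9*0 - 7*1 = -7
y' = 9*1 + 7*0 = 9

(-7, 9)


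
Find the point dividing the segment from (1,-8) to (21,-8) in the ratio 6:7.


Px = (6*21 + 7*1)/13 = 133/13 = 10.2308
Py = (6*(-8) + 7*(-8))/13 = -104/13 = -8.0000

P = (10.2308, -8.0000)


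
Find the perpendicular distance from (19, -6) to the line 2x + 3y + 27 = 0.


|2*19 + 3*(-6) + 27| = |47| = 47
sqrt(4 + 9) = sqrt(13) = 3.6056
d = 47/sqrt(13) = 13.0355

13.0355


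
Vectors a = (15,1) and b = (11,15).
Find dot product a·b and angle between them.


a·b = 15*11 + 1*15 = 165 + 15 = 180
|a| = sqrt(225+1) = 15.0333
|b| = sqrt(121+225) = 18.6011
cos(theta) = 180/(sqrt(226)*sqrt(346)) = 180/sqrt(78196) = 0.643695
theta = arccos(180/sqrt(78196)) = 49.9321 degrees

a·b = 180, theta = 49.9321 deg


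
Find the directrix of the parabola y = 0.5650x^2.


a = 0.5650
1/(4a) = 0.4425
directrix: y = -0.4425 = -0.4425

y = -0.4425


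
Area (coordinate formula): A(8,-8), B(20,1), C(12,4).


8*(1-4) = -24
20*(4+ 8) = 240
12*(-8-1) = -108
sum = 108
Area = |108|/2 = 54.0000

54.0000 sq units


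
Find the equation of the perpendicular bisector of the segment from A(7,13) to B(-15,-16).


Midpoint = (-4, -1.5)
Slope of AB = dy/dx = -29/(-22) = 1.3182
Perp slope = -dx/dy = -22/29 = -0.7586
b = My - (perp slope)*Mx = -1.5 + (-22*(-4))/(-29) = -1.5 - 3.0345 = -4.5345

y = -0.7586x - 4.5345


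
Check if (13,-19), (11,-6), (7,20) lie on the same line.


13*(-6-20) + 11*(20+ 19) + 7*(-19+ 6)
= -338 + 429 - 91 = 0

Yes, collinear (determinant = 0)


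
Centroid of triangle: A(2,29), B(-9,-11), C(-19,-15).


Gx = (2- 9- 19)/3 = -26/3 = -8.6667
Gy = (29- 11- 15)/3 = 3/3 = 1.0000

G = (-8.6667, 1.0000)


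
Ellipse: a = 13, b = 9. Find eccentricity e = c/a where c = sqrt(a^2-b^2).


c = sqrt(169-81) = sqrt(88) = 9.3808
e = c/a = sqrt(88)/13 = 0.7216

e = 0.7216


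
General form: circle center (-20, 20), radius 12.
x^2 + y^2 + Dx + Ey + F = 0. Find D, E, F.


(x+ 20)^2 + (y-20)^2 = 12^2
D = -2h = 40, E = -2k = -40
F = h^2+k^2-r^2 = 400+400-144 = 656

D = 40, E = -40, F = 656


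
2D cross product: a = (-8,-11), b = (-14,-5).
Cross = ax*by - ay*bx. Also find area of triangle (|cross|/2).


cross = -8*(-5) + 11*(-14) = 40 - 154 = -114
Triangle area = |-114|/2 = 114/2 = 57.0000

cross = -114, triangle area = 57.0000


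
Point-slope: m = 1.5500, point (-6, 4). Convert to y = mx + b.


y - 4 = 1.5500(x + 6)
y = 1.5500x + 4 - 1.5500*(-6)
y = 1.5500x + 13.3000

y = 1.5500x + 13.3000


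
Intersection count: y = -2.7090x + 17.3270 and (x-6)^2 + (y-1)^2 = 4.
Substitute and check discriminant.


Substitute y = -2.7090x + 17.3270: (x-6)^2 + (-2.7090x+17.3270-1)^2 = 4
Expand to Ax^2 + Bx + C = 0, where b-k = 16.327
A = 1+m^2 = 8.338681
B = 2(m(b-k) - h) = 2(-2.7090*16.327 - 6) = -100.459686
C = h^2 + (b-k)^2 - r^2 = 36 + 266.570929 - 4 = 298.570929
disc = B^2-4AC = 10092.1485 - 9958.7509 = 133.3976
disc > 0

2 intersection points


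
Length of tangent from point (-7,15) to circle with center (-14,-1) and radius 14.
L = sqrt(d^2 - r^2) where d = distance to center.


d = sqrt((-7+ 14)^2 + (15+ 1)^2) = sqrt(49+256) = 17.4642
L = sqrt(305.0000 - 196) = sqrt(109.0000) = 10.4403

10.4403


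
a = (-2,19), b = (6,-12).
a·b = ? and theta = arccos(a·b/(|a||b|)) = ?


a·b = -2*6 + 19*(-12) = -12 - 228 = -240
|a| = sqrt(4+361) = 19.1050
|b| = sqrt(36+144) = 13.4164
cos(theta) = -240/(sqrt(365)*sqrt(180)) = -240/sqrt(65700) = -0.936329
theta = arccos(-240/sqrt(65700)) = 159.4440 degrees

a·b = -240, theta = 159.4440 deg


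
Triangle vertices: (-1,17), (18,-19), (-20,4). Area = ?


-1*(-19-4) = 23
18*(4-17) = -234
-20*(17+ 19) = -720
sum = -931
Area = |-931|/2 = 465.5000

465.5000 sq units


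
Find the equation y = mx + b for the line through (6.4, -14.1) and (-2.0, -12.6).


m = (1.5)/(-8.4) = -0.1786
b = y1 - m*x1 = -14.1 - (1.5*6.4)/(-8.4) = -14.1 + 1.1429 = -12.9571

y = -0.1786x - 12.9571


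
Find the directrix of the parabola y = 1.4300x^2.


a = 1.4300
1/(4a) = 0.1748
directrix: y = -0.1748 = -0.1748

y = -0.1748


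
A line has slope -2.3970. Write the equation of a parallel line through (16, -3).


Parallel lines have equal slopes.
m2 = -2.3970
b2 = -3 + 2.3970*16 = 35.3520

y = -2.3970x + 35.3520


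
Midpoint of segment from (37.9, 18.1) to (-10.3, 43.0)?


Mx = (37.9 - 10.3)/2 = 27.6/2 = 13.8000
My = (18.1 + 43.0)/2 = 61.1/2 = 30.5500

(13.8000, 30.5500)


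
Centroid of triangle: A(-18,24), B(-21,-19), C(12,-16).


Gx = (-18- 21+12)/3 = -27/3 = -9.0000
Gy = (24- 19- 16)/3 = -11/3 = -3.6667

G = (-9.0000, -3.6667)


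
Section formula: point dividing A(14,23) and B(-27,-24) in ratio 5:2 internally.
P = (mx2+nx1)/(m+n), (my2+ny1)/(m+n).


Px = (5*(-27) + 2*14)/7 = -107/7 = -15.2857
Py = (5*(-24) + 2*23)/7 = -74/7 = -10.5714

P = (-15.2857, -10.5714)


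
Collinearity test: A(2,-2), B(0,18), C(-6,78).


2*(18-78) + 0*(78+ 2) - 6*(-2-18)
= -120 + 0 + 120 = 0

Yes, collinear (determinant = 0)


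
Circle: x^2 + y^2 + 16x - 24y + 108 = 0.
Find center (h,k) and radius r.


h = -D/2 = -16/2 = -8
k = -E/2 = 24/2 = 12
r^2 = h^2 + k^2 - F = 64 + 144 - 108 = 100
r = 10

Center (-8, 12), radius = 10


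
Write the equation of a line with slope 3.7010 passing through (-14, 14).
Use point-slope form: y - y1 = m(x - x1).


y - 14 = 3.7010(x + 14)
y = 3.7010x + 14 - 3.7010*(-14)
y = 3.7010x + 65.8140

y = 3.7010x + 65.8140


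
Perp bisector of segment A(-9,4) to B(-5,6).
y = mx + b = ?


Midpoint = (-7, 5)
Slope of AB = dy/dx = 2/4 = 0.5000
Perp slope = -dx/dy = -4/2 = -2.0000
b = My - (perp slope)*Mx = 5 + (4*(-7))/2 = 5 - 14.0000 = -9.0000

y = -2.0000x - 9.0000


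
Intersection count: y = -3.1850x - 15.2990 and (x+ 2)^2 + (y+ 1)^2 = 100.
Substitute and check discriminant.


Substitute y = -3.1850x - 15.2990: (x+ 2)^2 + (-3.1850x- 15.2990+ 1)^2 = 100
Expand to Ax^2 + Bx + C = 0, where b-k = -14.299
A = 1+m^2 = 11.144225
B = 2(m(b-k) - h) = 2(-3.1850*(-14.299) + 2) = 95.08463
C = h^2 + (b-k)^2 - r^2 = 4 + 204.461401 - 100 = 108.461401
disc = B^2-4AC = 9041.0869 - 4834.8730 = 4206.2139
disc > 0

2 intersection points


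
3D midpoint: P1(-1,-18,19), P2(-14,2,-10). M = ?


Mx = (-1- 14)/2 = -7.5000
My = (-18+2)/2 = -8.0000
Mz = (19- 10)/2 = 4.5000

M = (-7.5000, -8.0000, 4.5000)


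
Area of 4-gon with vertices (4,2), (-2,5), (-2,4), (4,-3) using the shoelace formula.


sum(xi*y_{i+1}) = 4*5 - 2*4 - 2*(-3) + 4*2 = 26
sum(yi*x_{i+1}) = 2*(-2) + 5*(-2) + 4*4 - 3*4 = -10
Area = |26 + 10|/2 = 36/2 = 18.0000

18.0000 sq units


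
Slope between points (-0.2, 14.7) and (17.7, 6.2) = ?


dy = 6.2 - 14.7 = -8.5
dx = 17.7 + 0.2 = 17.9
m = -8.5/17.9 = -0.4749

m = -0.4749


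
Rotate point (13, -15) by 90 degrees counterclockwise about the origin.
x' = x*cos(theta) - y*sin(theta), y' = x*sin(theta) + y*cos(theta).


cos(90) = 0, sin(90) = 1
x' = 13*0 + 15*1 = 15
y' = 13*1 - 15*0 = 13

(15, 13)


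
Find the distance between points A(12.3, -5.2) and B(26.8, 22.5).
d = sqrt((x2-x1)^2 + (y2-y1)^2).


dx = 26.8 - 12.3 = 14.5
dy = 22.5 + 5.2 = 27.7
d = sqrt(210.25 + 767.29) = sqrt(977.54) = 31.2656

31.2656


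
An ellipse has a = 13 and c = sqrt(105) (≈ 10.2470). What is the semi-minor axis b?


b^2 = 13^2 - (sqrt(105))^2 = 169 - 105 = 64
b = sqrt(64) = 8

b = 8


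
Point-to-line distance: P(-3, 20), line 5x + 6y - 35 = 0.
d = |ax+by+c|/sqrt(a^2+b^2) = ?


|5*(-3) + 6*20 - 35| = |70| = 70
sqrt(25 + 36) = sqrt(61) = 7.8102
d = 70/sqrt(61) = 8.9626

8.9626


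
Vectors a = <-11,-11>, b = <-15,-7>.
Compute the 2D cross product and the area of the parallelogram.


cross = -11*(-7) + 11*(-15) = 77 - 165 = -88
Parallelogram area = |-88| = 88

cross = -88, parallelogram area = 88


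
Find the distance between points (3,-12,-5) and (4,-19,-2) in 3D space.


dx=1, dy=-7, dz=3
d = sqrt(1+49+9) = sqrt(59) = 7.6811

7.6811


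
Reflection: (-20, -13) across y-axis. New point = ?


Reflection rule for y-axis: (-x, y)
(-20, -13) -> (20, -13)

(20, -13)


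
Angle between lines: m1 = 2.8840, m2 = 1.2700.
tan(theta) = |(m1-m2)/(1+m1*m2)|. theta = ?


m1-m2 = 1.614
1+m1*m2 = 4.66268
tan(theta) = |1.614/4.66268| = 0.346153
theta = arctan(|1.614/4.66268|) = 19.0934 degrees (acute angle)

19.0934 degrees


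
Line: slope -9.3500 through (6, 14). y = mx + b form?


y - 14 = -9.3500(x - 6)
y = -9.3500x + 14 + 9.3500*6
y = -9.3500x + 70.1000

y = -9.3500x + 70.1000


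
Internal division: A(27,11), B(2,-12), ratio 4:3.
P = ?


Px = (4*2 + 3*27)/7 = 89/7 = 12.7143
Py = (4*(-12) + 3*11)/7 = -15/7 = -2.1429

P = (12.7143, -2.1429)


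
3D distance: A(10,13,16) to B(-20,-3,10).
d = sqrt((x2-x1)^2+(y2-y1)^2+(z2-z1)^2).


dx=-30, dy=-16, dz=-6
d = sqrt(900+256+36) = sqrt(1192) = 34.5254

34.5254


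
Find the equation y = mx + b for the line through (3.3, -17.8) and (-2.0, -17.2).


m = (0.6)/(-5.3) = -0.1132
b = y1 - m*x1 = -17.8 - (0.6*3.3)/(-5.3) = -17.8 + 0.3736 = -17.4264

y = -0.1132x - 17.4264


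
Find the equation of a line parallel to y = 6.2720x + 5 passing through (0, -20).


Parallel lines have equal slopes.
m2 = 6.2720
b2 = -20 - 6.2720*0 = -20.0000

y = 6.2720x - 20.0000


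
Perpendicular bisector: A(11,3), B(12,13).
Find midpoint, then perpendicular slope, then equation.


Midpoint = (11.5, 8)
Slope of AB = dy/dx = 10/1 = 10.0000
Perp slope = -dx/dy = -1/10 = -0.1000
b = My - (perp slope)*Mx = 8 + (1*11.5)/10 = 8 + 1.1500 = 9.1500

y = -0.1000x + 9.1500


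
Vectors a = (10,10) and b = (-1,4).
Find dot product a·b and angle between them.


a·b = 10*(-1) + 10*4 = -10 + 40 = 30
|a| = sqrt(100+100) = 14.1421
|b| = sqrt(1+16) = 4.1231
cos(theta) = 30/(sqrt(200)*sqrt(17)) = 30/sqrt(3400) = 0.514496
theta = arccos(30/sqrt(3400)) = 59.0362 degrees

a·b = 30, theta = 59.0362 deg


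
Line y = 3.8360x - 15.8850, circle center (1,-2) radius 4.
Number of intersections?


Substitute y = 3.8360x - 15.8850: (x-1)^2 + (3.8360x- 15.8850+ 2)^2 = 16
Expand to Ax^2 + Bx + C = 0, where b-k = -13.885
A = 1+m^2 = 15.714896
B = 2(m(b-k) - h) = 2(3.8360*(-13.885) - 1) = -108.52572
C = h^2 + (b-k)^2 - r^2 = 1 + 192.793225 - 16 = 177.793225
disc = B^2-4AC = 11777.8319 - 11176.0082 = 601.8237
disc > 0

2 intersection points
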